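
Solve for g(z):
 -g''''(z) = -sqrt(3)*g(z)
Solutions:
 g(z) = C1*exp(-3^(1/8)*z) + C2*exp(3^(1/8)*z) + C3*sin(3^(1/8)*z) + C4*cos(3^(1/8)*z)


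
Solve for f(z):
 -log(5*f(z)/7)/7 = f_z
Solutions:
 7*Integral(1/(log(_y) - log(7) + log(5)), (_y, f(z))) = C1 - z


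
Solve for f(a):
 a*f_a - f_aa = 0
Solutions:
 f(a) = C1 + C2*erfi(sqrt(2)*a/2)


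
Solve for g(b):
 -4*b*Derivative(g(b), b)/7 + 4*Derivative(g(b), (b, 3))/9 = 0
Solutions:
 g(b) = C1 + Integral(C2*airyai(21^(2/3)*b/7) + C3*airybi(21^(2/3)*b/7), b)


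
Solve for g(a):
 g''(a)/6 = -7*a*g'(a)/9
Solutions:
 g(a) = C1 + C2*erf(sqrt(21)*a/3)


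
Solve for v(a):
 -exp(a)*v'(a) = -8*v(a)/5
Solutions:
 v(a) = C1*exp(-8*exp(-a)/5)


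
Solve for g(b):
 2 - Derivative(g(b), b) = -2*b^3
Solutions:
 g(b) = C1 + b^4/2 + 2*b


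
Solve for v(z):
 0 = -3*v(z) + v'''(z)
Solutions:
 v(z) = C3*exp(3^(1/3)*z) + (C1*sin(3^(5/6)*z/2) + C2*cos(3^(5/6)*z/2))*exp(-3^(1/3)*z/2)


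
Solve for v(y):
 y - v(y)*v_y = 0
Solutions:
 v(y) = -sqrt(C1 + y^2)
 v(y) = sqrt(C1 + y^2)


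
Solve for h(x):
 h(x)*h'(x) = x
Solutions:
 h(x) = -sqrt(C1 + x^2)
 h(x) = sqrt(C1 + x^2)


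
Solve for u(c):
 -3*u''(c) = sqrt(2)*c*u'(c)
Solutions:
 u(c) = C1 + C2*erf(2^(3/4)*sqrt(3)*c/6)


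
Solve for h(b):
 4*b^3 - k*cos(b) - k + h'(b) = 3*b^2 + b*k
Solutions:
 h(b) = C1 - b^4 + b^3 + b^2*k/2 + b*k + k*sin(b)


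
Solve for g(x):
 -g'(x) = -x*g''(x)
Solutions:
 g(x) = C1 + C2*x^2


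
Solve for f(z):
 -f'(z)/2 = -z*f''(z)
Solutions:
 f(z) = C1 + C2*z^(3/2)


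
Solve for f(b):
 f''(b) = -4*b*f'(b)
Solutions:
 f(b) = C1 + C2*erf(sqrt(2)*b)


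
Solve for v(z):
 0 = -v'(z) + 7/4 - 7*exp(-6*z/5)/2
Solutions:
 v(z) = C1 + 7*z/4 + 35*exp(-6*z/5)/12


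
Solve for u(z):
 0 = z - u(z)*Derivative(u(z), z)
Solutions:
 u(z) = -sqrt(C1 + z^2)
 u(z) = sqrt(C1 + z^2)


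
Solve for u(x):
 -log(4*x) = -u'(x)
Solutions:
 u(x) = C1 + x*log(x) - x + x*log(4)


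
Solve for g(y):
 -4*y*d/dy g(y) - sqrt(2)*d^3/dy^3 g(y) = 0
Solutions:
 g(y) = C1 + Integral(C2*airyai(-sqrt(2)*y) + C3*airybi(-sqrt(2)*y), y)


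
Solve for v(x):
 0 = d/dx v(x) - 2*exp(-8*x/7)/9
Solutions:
 v(x) = C1 - 7*exp(-8*x/7)/36


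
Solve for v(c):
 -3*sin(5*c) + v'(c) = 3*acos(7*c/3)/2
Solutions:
 v(c) = C1 + 3*c*acos(7*c/3)/2 - 3*sqrt(9 - 49*c^2)/14 - 3*cos(5*c)/5


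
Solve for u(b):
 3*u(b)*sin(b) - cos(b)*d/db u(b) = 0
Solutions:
 u(b) = C1/cos(b)^3


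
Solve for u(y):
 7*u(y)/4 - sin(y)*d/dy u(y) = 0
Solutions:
 u(y) = C1*(cos(y) - 1)^(7/8)/(cos(y) + 1)^(7/8)


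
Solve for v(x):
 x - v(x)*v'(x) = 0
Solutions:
 v(x) = -sqrt(C1 + x^2)
 v(x) = sqrt(C1 + x^2)


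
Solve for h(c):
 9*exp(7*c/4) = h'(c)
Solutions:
 h(c) = C1 + 36*exp(7*c/4)/7


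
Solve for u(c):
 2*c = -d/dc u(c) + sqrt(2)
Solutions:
 u(c) = C1 - c^2 + sqrt(2)*c


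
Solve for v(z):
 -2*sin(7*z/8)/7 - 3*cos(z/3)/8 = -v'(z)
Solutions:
 v(z) = C1 + 9*sin(z/3)/8 - 16*cos(7*z/8)/49


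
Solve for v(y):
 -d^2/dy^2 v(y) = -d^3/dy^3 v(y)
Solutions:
 v(y) = C1 + C2*y + C3*exp(y)


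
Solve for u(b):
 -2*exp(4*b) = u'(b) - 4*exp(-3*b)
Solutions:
 u(b) = C1 - exp(4*b)/2 - 4*exp(-3*b)/3


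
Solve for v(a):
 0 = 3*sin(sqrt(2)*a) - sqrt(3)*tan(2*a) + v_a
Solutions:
 v(a) = C1 - sqrt(3)*log(cos(2*a))/2 + 3*sqrt(2)*cos(sqrt(2)*a)/2


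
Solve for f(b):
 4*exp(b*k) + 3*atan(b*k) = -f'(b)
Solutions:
 f(b) = C1 - 4*Piecewise((exp(b*k)/k, Ne(k, 0)), (b, True)) - 3*Piecewise((b*atan(b*k) - log(b^2*k^2 + 1)/(2*k), Ne(k, 0)), (0, True))


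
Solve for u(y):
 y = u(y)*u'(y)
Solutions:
 u(y) = -sqrt(C1 + y^2)
 u(y) = sqrt(C1 + y^2)


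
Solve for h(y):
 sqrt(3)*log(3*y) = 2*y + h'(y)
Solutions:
 h(y) = C1 - y^2 + sqrt(3)*y*log(y) - sqrt(3)*y + sqrt(3)*y*log(3)


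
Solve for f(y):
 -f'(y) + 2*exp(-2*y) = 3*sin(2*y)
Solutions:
 f(y) = C1 + 3*cos(2*y)/2 - exp(-2*y)


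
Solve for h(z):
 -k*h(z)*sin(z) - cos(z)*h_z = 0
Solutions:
 h(z) = C1*exp(k*log(cos(z)))


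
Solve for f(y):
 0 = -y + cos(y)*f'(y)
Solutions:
 f(y) = C1 + Integral(y/cos(y), y)


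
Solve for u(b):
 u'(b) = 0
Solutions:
 u(b) = C1


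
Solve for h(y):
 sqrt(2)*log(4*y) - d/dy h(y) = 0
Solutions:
 h(y) = C1 + sqrt(2)*y*log(y) - sqrt(2)*y + 2*sqrt(2)*y*log(2)


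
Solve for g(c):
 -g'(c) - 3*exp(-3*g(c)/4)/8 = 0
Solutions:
 g(c) = 4*log(C1 - 9*c/32)/3
 g(c) = 4*log((-6^(1/3) - 2^(1/3)*3^(5/6)*I)*(C1 - 3*c)^(1/3)/8)
 g(c) = 4*log((-6^(1/3) + 2^(1/3)*3^(5/6)*I)*(C1 - 3*c)^(1/3)/8)


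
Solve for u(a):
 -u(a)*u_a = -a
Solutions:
 u(a) = -sqrt(C1 + a^2)
 u(a) = sqrt(C1 + a^2)


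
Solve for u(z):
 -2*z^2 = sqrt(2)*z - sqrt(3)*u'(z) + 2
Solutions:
 u(z) = C1 + 2*sqrt(3)*z^3/9 + sqrt(6)*z^2/6 + 2*sqrt(3)*z/3


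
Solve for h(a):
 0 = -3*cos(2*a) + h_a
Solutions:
 h(a) = C1 + 3*sin(2*a)/2


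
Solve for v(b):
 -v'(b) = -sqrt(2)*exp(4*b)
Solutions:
 v(b) = C1 + sqrt(2)*exp(4*b)/4


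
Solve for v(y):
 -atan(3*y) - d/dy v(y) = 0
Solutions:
 v(y) = C1 - y*atan(3*y) + log(9*y^2 + 1)/6


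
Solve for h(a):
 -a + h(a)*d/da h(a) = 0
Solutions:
 h(a) = -sqrt(C1 + a^2)
 h(a) = sqrt(C1 + a^2)


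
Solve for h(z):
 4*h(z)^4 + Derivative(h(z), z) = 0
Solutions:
 h(z) = (-3^(2/3) - 3*3^(1/6)*I)*(1/(C1 + 4*z))^(1/3)/6
 h(z) = (-3^(2/3) + 3*3^(1/6)*I)*(1/(C1 + 4*z))^(1/3)/6
 h(z) = (1/(C1 + 12*z))^(1/3)


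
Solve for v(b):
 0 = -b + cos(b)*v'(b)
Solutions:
 v(b) = C1 + Integral(b/cos(b), b)


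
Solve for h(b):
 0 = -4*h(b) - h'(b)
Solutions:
 h(b) = C1*exp(-4*b)


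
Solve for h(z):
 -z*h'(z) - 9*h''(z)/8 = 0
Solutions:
 h(z) = C1 + C2*erf(2*z/3)


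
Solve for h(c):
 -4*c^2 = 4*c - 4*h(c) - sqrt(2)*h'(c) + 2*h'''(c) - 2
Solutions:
 h(c) = C1*exp(-c*(sqrt(2)/(sqrt(1 - sqrt(2)/108) + 1)^(1/3) + 6*(sqrt(1 - sqrt(2)/108) + 1)^(1/3))/12)*sin(c*(-sqrt(6)/(sqrt(1 - sqrt(2)/108) + 1)^(1/3) + 6*sqrt(3)*(sqrt(1 - sqrt(2)/108) + 1)^(1/3))/12) + C2*exp(-c*(sqrt(2)/(sqrt(1 - sqrt(2)/108) + 1)^(1/3) + 6*(sqrt(1 - sqrt(2)/108) + 1)^(1/3))/12)*cos(c*(-sqrt(6)/(sqrt(1 - sqrt(2)/108) + 1)^(1/3) + 6*sqrt(3)*(sqrt(1 - sqrt(2)/108) + 1)^(1/3))/12) + C3*exp(c*(sqrt(2)/(6*(sqrt(1 - sqrt(2)/108) + 1)^(1/3)) + (sqrt(1 - sqrt(2)/108) + 1)^(1/3))) + c^2 - sqrt(2)*c/2 + c - sqrt(2)/4 - 1/4


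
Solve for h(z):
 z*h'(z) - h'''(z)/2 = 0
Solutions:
 h(z) = C1 + Integral(C2*airyai(2^(1/3)*z) + C3*airybi(2^(1/3)*z), z)


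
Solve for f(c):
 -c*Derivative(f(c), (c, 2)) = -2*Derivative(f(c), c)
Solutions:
 f(c) = C1 + C2*c^3


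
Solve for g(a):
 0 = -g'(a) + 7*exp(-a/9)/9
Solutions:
 g(a) = C1 - 7*exp(-a/9)


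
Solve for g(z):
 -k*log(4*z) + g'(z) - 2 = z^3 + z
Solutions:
 g(z) = C1 + k*z*log(z) - k*z + k*z*log(4) + z^4/4 + z^2/2 + 2*z


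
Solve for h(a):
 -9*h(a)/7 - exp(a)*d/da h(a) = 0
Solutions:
 h(a) = C1*exp(9*exp(-a)/7)


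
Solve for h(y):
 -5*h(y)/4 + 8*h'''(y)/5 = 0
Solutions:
 h(y) = C3*exp(2^(1/3)*5^(2/3)*y/4) + (C1*sin(2^(1/3)*sqrt(3)*5^(2/3)*y/8) + C2*cos(2^(1/3)*sqrt(3)*5^(2/3)*y/8))*exp(-2^(1/3)*5^(2/3)*y/8)


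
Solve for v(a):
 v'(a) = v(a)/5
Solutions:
 v(a) = C1*exp(a/5)


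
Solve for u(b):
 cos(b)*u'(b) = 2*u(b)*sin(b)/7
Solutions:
 u(b) = C1/cos(b)^(2/7)


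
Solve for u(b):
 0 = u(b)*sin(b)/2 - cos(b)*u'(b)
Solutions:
 u(b) = C1/sqrt(cos(b))


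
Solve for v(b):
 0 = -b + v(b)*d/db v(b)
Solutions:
 v(b) = -sqrt(C1 + b^2)
 v(b) = sqrt(C1 + b^2)


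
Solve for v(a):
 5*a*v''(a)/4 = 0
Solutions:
 v(a) = C1 + C2*a


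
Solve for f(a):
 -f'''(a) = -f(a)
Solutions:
 f(a) = C3*exp(a) + (C1*sin(sqrt(3)*a/2) + C2*cos(sqrt(3)*a/2))*exp(-a/2)


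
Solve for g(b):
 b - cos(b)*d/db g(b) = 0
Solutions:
 g(b) = C1 + Integral(b/cos(b), b)


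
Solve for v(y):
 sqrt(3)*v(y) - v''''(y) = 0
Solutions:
 v(y) = C1*exp(-3^(1/8)*y) + C2*exp(3^(1/8)*y) + C3*sin(3^(1/8)*y) + C4*cos(3^(1/8)*y)


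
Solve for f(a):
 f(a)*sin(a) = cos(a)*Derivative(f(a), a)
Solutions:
 f(a) = C1/cos(a)


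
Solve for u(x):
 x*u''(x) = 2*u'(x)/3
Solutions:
 u(x) = C1 + C2*x^(5/3)


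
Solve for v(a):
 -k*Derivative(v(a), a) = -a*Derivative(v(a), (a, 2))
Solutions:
 v(a) = C1 + a^(re(k) + 1)*(C2*sin(log(a)*Abs(im(k))) + C3*cos(log(a)*im(k)))


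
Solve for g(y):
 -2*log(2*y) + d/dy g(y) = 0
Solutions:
 g(y) = C1 + 2*y*log(y) - 2*y + y*log(4)


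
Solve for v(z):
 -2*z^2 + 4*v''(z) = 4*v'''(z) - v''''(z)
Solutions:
 v(z) = C1 + C4*exp(2*z) + z^4/24 + z^3/6 + 3*z^2/8 + z*(C2 + C3*exp(2*z))


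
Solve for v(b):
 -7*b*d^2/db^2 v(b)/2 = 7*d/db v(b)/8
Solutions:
 v(b) = C1 + C2*b^(3/4)


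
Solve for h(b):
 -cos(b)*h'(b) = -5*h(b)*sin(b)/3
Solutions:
 h(b) = C1/cos(b)^(5/3)


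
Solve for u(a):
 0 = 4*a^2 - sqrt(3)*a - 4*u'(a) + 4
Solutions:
 u(a) = C1 + a^3/3 - sqrt(3)*a^2/8 + a


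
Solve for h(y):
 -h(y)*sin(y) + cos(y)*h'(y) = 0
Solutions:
 h(y) = C1/cos(y)


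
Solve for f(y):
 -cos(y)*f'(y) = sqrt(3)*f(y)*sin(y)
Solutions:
 f(y) = C1*cos(y)^(sqrt(3))


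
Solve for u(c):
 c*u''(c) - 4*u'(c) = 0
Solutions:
 u(c) = C1 + C2*c^5


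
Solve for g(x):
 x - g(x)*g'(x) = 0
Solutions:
 g(x) = -sqrt(C1 + x^2)
 g(x) = sqrt(C1 + x^2)


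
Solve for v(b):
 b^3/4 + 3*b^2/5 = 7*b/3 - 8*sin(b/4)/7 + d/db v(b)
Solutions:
 v(b) = C1 + b^4/16 + b^3/5 - 7*b^2/6 - 32*cos(b/4)/7


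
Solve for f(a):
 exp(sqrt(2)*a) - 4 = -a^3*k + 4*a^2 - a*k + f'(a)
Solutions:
 f(a) = C1 + a^4*k/4 - 4*a^3/3 + a^2*k/2 - 4*a + sqrt(2)*exp(sqrt(2)*a)/2


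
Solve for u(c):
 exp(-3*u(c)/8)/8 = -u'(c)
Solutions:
 u(c) = 8*log(C1 - 3*c/64)/3
 u(c) = 8*log((-3^(1/3) - 3^(5/6)*I)*(C1 - c)^(1/3)/8)
 u(c) = 8*log((-3^(1/3) + 3^(5/6)*I)*(C1 - c)^(1/3)/8)


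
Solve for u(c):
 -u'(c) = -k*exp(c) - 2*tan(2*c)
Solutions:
 u(c) = C1 + k*exp(c) - log(cos(2*c))


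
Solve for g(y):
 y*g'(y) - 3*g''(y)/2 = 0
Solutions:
 g(y) = C1 + C2*erfi(sqrt(3)*y/3)


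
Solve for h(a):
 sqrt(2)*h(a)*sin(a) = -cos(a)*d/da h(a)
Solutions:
 h(a) = C1*cos(a)^(sqrt(2))


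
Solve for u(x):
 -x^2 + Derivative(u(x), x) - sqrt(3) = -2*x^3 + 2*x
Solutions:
 u(x) = C1 - x^4/2 + x^3/3 + x^2 + sqrt(3)*x


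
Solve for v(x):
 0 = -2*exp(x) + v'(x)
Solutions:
 v(x) = C1 + 2*exp(x)


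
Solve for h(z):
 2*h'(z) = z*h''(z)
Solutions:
 h(z) = C1 + C2*z^3


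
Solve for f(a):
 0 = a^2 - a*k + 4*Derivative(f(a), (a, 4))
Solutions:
 f(a) = C1 + C2*a + C3*a^2 + C4*a^3 - a^6/1440 + a^5*k/480


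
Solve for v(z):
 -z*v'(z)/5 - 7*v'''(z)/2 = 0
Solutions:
 v(z) = C1 + Integral(C2*airyai(-2^(1/3)*35^(2/3)*z/35) + C3*airybi(-2^(1/3)*35^(2/3)*z/35), z)


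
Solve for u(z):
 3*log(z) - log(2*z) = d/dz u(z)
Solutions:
 u(z) = C1 + 2*z*log(z) - 2*z - z*log(2)


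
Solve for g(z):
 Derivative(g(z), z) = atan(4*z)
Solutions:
 g(z) = C1 + z*atan(4*z) - log(16*z^2 + 1)/8


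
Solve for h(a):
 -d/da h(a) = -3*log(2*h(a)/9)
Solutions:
 -Integral(1/(log(_y) - 2*log(3) + log(2)), (_y, h(a)))/3 = C1 - a


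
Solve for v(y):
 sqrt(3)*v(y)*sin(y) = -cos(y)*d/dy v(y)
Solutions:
 v(y) = C1*cos(y)^(sqrt(3))


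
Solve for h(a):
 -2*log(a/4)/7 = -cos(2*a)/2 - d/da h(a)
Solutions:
 h(a) = C1 + 2*a*log(a)/7 - 4*a*log(2)/7 - 2*a/7 - sin(2*a)/4


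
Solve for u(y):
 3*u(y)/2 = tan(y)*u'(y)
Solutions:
 u(y) = C1*sin(y)^(3/2)


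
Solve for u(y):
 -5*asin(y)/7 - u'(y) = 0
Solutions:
 u(y) = C1 - 5*y*asin(y)/7 - 5*sqrt(1 - y^2)/7


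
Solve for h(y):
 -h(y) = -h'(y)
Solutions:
 h(y) = C1*exp(y)


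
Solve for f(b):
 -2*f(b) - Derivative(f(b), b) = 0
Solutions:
 f(b) = C1*exp(-2*b)


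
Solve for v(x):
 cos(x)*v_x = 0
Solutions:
 v(x) = C1


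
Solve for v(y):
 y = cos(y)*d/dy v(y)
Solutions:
 v(y) = C1 + Integral(y/cos(y), y)


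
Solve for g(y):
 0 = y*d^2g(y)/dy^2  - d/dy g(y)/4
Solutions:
 g(y) = C1 + C2*y^(5/4)


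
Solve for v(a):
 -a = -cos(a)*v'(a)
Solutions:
 v(a) = C1 + Integral(a/cos(a), a)


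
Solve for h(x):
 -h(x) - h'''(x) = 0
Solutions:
 h(x) = C3*exp(-x) + (C1*sin(sqrt(3)*x/2) + C2*cos(sqrt(3)*x/2))*exp(x/2)


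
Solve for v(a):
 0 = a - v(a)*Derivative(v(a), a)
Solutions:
 v(a) = -sqrt(C1 + a^2)
 v(a) = sqrt(C1 + a^2)


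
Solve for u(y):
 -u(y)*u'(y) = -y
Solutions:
 u(y) = -sqrt(C1 + y^2)
 u(y) = sqrt(C1 + y^2)


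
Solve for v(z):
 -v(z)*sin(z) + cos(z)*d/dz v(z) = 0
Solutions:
 v(z) = C1/cos(z)


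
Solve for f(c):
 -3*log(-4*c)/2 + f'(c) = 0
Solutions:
 f(c) = C1 + 3*c*log(-c)/2 + c*(-3/2 + 3*log(2))


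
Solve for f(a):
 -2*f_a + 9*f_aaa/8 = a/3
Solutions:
 f(a) = C1 + C2*exp(-4*a/3) + C3*exp(4*a/3) - a^2/12


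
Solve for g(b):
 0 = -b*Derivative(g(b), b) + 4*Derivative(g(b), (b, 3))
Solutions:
 g(b) = C1 + Integral(C2*airyai(2^(1/3)*b/2) + C3*airybi(2^(1/3)*b/2), b)


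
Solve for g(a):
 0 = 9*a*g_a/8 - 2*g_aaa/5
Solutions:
 g(a) = C1 + Integral(C2*airyai(2^(2/3)*45^(1/3)*a/4) + C3*airybi(2^(2/3)*45^(1/3)*a/4), a)


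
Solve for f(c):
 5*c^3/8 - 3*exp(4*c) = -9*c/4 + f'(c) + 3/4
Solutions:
 f(c) = C1 + 5*c^4/32 + 9*c^2/8 - 3*c/4 - 3*exp(4*c)/4


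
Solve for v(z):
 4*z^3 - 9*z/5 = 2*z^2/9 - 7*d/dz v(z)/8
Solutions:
 v(z) = C1 - 8*z^4/7 + 16*z^3/189 + 36*z^2/35


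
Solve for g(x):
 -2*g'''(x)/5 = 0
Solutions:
 g(x) = C1 + C2*x + C3*x^2


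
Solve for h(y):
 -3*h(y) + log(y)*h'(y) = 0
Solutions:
 h(y) = C1*exp(3*li(y))


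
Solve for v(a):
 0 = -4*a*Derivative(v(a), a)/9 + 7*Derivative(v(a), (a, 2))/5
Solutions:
 v(a) = C1 + C2*erfi(sqrt(70)*a/21)


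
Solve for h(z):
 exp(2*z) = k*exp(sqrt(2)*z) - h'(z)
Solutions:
 h(z) = C1 + sqrt(2)*k*exp(sqrt(2)*z)/2 - exp(2*z)/2


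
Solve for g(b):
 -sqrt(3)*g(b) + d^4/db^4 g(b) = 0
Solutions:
 g(b) = C1*exp(-3^(1/8)*b) + C2*exp(3^(1/8)*b) + C3*sin(3^(1/8)*b) + C4*cos(3^(1/8)*b)


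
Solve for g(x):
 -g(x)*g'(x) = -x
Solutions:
 g(x) = -sqrt(C1 + x^2)
 g(x) = sqrt(C1 + x^2)


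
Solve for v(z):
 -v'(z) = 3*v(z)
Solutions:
 v(z) = C1*exp(-3*z)


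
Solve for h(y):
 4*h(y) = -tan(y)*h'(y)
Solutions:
 h(y) = C1/sin(y)^4


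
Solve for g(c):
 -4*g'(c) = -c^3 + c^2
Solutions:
 g(c) = C1 + c^4/16 - c^3/12


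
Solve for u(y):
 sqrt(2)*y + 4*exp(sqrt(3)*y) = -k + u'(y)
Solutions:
 u(y) = C1 + k*y + sqrt(2)*y^2/2 + 4*sqrt(3)*exp(sqrt(3)*y)/3


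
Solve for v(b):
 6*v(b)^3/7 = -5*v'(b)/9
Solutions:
 v(b) = -sqrt(70)*sqrt(-1/(C1 - 54*b))/2
 v(b) = sqrt(70)*sqrt(-1/(C1 - 54*b))/2


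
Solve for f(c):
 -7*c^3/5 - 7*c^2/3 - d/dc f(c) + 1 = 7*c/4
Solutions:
 f(c) = C1 - 7*c^4/20 - 7*c^3/9 - 7*c^2/8 + c


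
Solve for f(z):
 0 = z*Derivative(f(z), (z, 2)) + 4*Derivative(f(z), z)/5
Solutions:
 f(z) = C1 + C2*z^(1/5)


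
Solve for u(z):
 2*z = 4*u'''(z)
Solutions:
 u(z) = C1 + C2*z + C3*z^2 + z^4/48


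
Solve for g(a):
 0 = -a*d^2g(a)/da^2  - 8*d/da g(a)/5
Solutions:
 g(a) = C1 + C2/a^(3/5)


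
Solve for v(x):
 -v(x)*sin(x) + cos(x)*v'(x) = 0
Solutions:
 v(x) = C1/cos(x)


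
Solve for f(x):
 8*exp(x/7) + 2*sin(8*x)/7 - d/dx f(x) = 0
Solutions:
 f(x) = C1 + 56*exp(x/7) - cos(8*x)/28


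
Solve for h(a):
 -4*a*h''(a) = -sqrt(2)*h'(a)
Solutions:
 h(a) = C1 + C2*a^(sqrt(2)/4 + 1)


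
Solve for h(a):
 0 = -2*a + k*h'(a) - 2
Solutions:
 h(a) = C1 + a^2/k + 2*a/k


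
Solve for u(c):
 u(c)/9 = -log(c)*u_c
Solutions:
 u(c) = C1*exp(-li(c)/9)


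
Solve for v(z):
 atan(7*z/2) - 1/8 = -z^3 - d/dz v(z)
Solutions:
 v(z) = C1 - z^4/4 - z*atan(7*z/2) + z/8 + log(49*z^2 + 4)/7


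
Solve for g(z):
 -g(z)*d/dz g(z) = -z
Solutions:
 g(z) = -sqrt(C1 + z^2)
 g(z) = sqrt(C1 + z^2)


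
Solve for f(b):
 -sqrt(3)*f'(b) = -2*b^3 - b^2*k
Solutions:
 f(b) = C1 + sqrt(3)*b^4/6 + sqrt(3)*b^3*k/9


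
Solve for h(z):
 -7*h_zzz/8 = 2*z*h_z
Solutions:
 h(z) = C1 + Integral(C2*airyai(-2*2^(1/3)*7^(2/3)*z/7) + C3*airybi(-2*2^(1/3)*7^(2/3)*z/7), z)


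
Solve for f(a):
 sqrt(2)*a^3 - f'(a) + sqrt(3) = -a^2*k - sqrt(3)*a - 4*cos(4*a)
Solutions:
 f(a) = C1 + sqrt(2)*a^4/4 + a^3*k/3 + sqrt(3)*a^2/2 + sqrt(3)*a + sin(4*a)


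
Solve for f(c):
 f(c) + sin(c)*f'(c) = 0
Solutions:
 f(c) = C1*sqrt(cos(c) + 1)/sqrt(cos(c) - 1)


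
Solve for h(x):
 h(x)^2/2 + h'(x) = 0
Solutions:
 h(x) = 2/(C1 + x)


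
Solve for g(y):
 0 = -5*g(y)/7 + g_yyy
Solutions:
 g(y) = C3*exp(5^(1/3)*7^(2/3)*y/7) + (C1*sin(sqrt(3)*5^(1/3)*7^(2/3)*y/14) + C2*cos(sqrt(3)*5^(1/3)*7^(2/3)*y/14))*exp(-5^(1/3)*7^(2/3)*y/14)


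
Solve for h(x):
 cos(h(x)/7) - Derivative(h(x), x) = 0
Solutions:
 -x - 7*log(sin(h(x)/7) - 1)/2 + 7*log(sin(h(x)/7) + 1)/2 = C1


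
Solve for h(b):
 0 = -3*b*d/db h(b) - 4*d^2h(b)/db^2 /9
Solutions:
 h(b) = C1 + C2*erf(3*sqrt(6)*b/4)


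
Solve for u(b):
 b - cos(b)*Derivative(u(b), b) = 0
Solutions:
 u(b) = C1 + Integral(b/cos(b), b)


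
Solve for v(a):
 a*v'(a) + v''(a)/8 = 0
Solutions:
 v(a) = C1 + C2*erf(2*a)


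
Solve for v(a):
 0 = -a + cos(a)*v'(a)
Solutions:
 v(a) = C1 + Integral(a/cos(a), a)


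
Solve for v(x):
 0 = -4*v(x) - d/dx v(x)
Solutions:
 v(x) = C1*exp(-4*x)


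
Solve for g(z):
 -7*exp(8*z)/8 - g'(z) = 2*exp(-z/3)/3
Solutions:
 g(z) = C1 - 7*exp(8*z)/64 + 2*exp(-z/3)


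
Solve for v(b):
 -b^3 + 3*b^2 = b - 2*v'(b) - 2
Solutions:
 v(b) = C1 + b^4/8 - b^3/2 + b^2/4 - b


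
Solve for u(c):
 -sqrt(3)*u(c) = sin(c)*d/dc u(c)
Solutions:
 u(c) = C1*(cos(c) + 1)^(sqrt(3)/2)/(cos(c) - 1)^(sqrt(3)/2)


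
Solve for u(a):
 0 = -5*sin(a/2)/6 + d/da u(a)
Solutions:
 u(a) = C1 - 5*cos(a/2)/3


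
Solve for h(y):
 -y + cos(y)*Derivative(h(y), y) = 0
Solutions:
 h(y) = C1 + Integral(y/cos(y), y)


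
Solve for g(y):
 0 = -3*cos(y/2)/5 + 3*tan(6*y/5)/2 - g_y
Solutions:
 g(y) = C1 - 5*log(cos(6*y/5))/4 - 6*sin(y/2)/5


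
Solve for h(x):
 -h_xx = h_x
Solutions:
 h(x) = C1 + C2*exp(-x)


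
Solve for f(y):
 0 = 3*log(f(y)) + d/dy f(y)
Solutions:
 li(f(y)) = C1 - 3*y


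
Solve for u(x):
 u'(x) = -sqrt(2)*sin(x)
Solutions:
 u(x) = C1 + sqrt(2)*cos(x)


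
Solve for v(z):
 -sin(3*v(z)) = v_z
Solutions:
 v(z) = -acos((-C1 - exp(6*z))/(C1 - exp(6*z)))/3 + 2*pi/3
 v(z) = acos((-C1 - exp(6*z))/(C1 - exp(6*z)))/3


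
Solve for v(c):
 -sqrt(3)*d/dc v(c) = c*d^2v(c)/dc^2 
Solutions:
 v(c) = C1 + C2*c^(1 - sqrt(3))


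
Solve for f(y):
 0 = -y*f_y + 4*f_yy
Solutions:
 f(y) = C1 + C2*erfi(sqrt(2)*y/4)


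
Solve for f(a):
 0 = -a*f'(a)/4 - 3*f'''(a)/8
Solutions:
 f(a) = C1 + Integral(C2*airyai(-2^(1/3)*3^(2/3)*a/3) + C3*airybi(-2^(1/3)*3^(2/3)*a/3), a)


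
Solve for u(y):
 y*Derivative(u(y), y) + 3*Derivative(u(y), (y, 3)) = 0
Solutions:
 u(y) = C1 + Integral(C2*airyai(-3^(2/3)*y/3) + C3*airybi(-3^(2/3)*y/3), y)


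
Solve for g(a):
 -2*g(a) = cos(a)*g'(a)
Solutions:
 g(a) = C1*(sin(a) - 1)/(sin(a) + 1)


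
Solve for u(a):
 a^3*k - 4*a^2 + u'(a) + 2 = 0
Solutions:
 u(a) = C1 - a^4*k/4 + 4*a^3/3 - 2*a


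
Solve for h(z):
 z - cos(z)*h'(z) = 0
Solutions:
 h(z) = C1 + Integral(z/cos(z), z)


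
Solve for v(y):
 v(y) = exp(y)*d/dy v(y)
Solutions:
 v(y) = C1*exp(-exp(-y))


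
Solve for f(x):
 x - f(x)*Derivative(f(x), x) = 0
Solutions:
 f(x) = -sqrt(C1 + x^2)
 f(x) = sqrt(C1 + x^2)


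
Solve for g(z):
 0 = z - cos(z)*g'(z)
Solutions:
 g(z) = C1 + Integral(z/cos(z), z)


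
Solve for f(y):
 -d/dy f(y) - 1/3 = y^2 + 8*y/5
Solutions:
 f(y) = C1 - y^3/3 - 4*y^2/5 - y/3


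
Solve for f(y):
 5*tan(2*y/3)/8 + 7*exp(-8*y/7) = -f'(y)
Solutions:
 f(y) = C1 - 15*log(tan(2*y/3)^2 + 1)/32 + 49*exp(-8*y/7)/8


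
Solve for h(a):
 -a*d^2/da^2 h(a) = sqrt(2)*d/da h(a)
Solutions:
 h(a) = C1 + C2*a^(1 - sqrt(2))


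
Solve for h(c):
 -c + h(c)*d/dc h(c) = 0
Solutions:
 h(c) = -sqrt(C1 + c^2)
 h(c) = sqrt(C1 + c^2)


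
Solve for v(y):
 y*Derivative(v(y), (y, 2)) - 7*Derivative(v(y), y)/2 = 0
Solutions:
 v(y) = C1 + C2*y^(9/2)


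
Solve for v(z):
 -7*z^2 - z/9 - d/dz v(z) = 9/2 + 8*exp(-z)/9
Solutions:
 v(z) = C1 - 7*z^3/3 - z^2/18 - 9*z/2 + 8*exp(-z)/9


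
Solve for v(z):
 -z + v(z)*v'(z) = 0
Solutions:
 v(z) = -sqrt(C1 + z^2)
 v(z) = sqrt(C1 + z^2)


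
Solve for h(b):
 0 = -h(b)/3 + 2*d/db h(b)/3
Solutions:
 h(b) = C1*exp(b/2)


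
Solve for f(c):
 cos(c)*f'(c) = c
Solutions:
 f(c) = C1 + Integral(c/cos(c), c)


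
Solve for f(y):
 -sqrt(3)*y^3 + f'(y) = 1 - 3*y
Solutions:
 f(y) = C1 + sqrt(3)*y^4/4 - 3*y^2/2 + y


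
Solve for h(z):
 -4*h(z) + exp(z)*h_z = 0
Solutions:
 h(z) = C1*exp(-4*exp(-z))


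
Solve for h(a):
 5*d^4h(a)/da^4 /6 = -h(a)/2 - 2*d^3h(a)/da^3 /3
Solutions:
 h(a) = C1*exp(a*(-2 + 5*sqrt(2)*sqrt(2/25 + (3 + 2*sqrt(29)*I)^(-1/3) + (3 + 2*sqrt(29)*I)^(1/3)/5))/10)*sin(a*sqrt(Abs(-8/25 + 2/(3 + 2*sqrt(29)*I)^(1/3) + 16/(125*sqrt(4/25 + 2/(3 + 2*sqrt(29)*I)^(1/3) + 2*(3 + 2*sqrt(29)*I)^(1/3)/5)) + 2*(3 + 2*sqrt(29)*I)^(1/3)/5))/2) + C2*exp(a*(-2 + 5*sqrt(2)*sqrt(2/25 + (3 + 2*sqrt(29)*I)^(-1/3) + (3 + 2*sqrt(29)*I)^(1/3)/5))/10)*cos(a*sqrt(-8/25 + 2/(3 + 2*sqrt(29)*I)^(1/3) + 16/(125*sqrt(4/25 + 2/(3 + 2*sqrt(29)*I)^(1/3) + 2*(3 + 2*sqrt(29)*I)^(1/3)/5)) + 2*(3 + 2*sqrt(29)*I)^(1/3)/5)/2) + C3*exp(-a*(2 + 5*sqrt(2)*sqrt(2/25 + (3 + 2*sqrt(29)*I)^(-1/3) + (3 + 2*sqrt(29)*I)^(1/3)/5))/10)*sin(a*sqrt(Abs(8/25 - 2*(3 + 2*sqrt(29)*I)^(1/3)/5 + 16/(125*sqrt(4/25 + 2/(3 + 2*sqrt(29)*I)^(1/3) + 2*(3 + 2*sqrt(29)*I)^(1/3)/5)) - 2/(3 + 2*sqrt(29)*I)^(1/3)))/2) + C4*exp(-a*(2 + 5*sqrt(2)*sqrt(2/25 + (3 + 2*sqrt(29)*I)^(-1/3) + (3 + 2*sqrt(29)*I)^(1/3)/5))/10)*cos(a*sqrt(-8/25 + 2/(3 + 2*sqrt(29)*I)^(1/3) - 16/(125*sqrt(4/25 + 2/(3 + 2*sqrt(29)*I)^(1/3) + 2*(3 + 2*sqrt(29)*I)^(1/3)/5)) + 2*(3 + 2*sqrt(29)*I)^(1/3)/5)/2)


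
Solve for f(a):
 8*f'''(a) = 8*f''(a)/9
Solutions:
 f(a) = C1 + C2*a + C3*exp(a/9)


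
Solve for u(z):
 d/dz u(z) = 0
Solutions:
 u(z) = C1


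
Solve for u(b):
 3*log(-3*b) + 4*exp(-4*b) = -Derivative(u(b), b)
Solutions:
 u(b) = C1 - 3*b*log(-b) + 3*b*(1 - log(3)) + exp(-4*b)


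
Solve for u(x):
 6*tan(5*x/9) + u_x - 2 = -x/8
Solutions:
 u(x) = C1 - x^2/16 + 2*x + 54*log(cos(5*x/9))/5


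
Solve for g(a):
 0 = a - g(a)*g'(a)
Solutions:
 g(a) = -sqrt(C1 + a^2)
 g(a) = sqrt(C1 + a^2)


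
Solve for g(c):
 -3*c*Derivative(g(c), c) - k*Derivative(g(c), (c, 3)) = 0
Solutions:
 g(c) = C1 + Integral(C2*airyai(3^(1/3)*c*(-1/k)^(1/3)) + C3*airybi(3^(1/3)*c*(-1/k)^(1/3)), c)


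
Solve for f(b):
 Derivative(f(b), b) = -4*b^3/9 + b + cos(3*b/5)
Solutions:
 f(b) = C1 - b^4/9 + b^2/2 + 5*sin(3*b/5)/3


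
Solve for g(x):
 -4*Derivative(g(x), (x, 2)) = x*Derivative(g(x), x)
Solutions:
 g(x) = C1 + C2*erf(sqrt(2)*x/4)


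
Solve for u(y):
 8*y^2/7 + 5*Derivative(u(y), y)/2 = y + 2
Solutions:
 u(y) = C1 - 16*y^3/105 + y^2/5 + 4*y/5


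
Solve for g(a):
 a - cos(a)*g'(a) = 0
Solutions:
 g(a) = C1 + Integral(a/cos(a), a)


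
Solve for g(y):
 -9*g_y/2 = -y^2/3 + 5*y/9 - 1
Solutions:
 g(y) = C1 + 2*y^3/81 - 5*y^2/81 + 2*y/9


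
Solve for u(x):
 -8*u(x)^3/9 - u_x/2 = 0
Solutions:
 u(x) = -3*sqrt(2)*sqrt(-1/(C1 - 16*x))/2
 u(x) = 3*sqrt(2)*sqrt(-1/(C1 - 16*x))/2


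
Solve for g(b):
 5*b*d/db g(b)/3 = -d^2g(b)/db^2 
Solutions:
 g(b) = C1 + C2*erf(sqrt(30)*b/6)


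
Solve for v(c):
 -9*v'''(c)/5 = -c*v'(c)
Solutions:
 v(c) = C1 + Integral(C2*airyai(15^(1/3)*c/3) + C3*airybi(15^(1/3)*c/3), c)


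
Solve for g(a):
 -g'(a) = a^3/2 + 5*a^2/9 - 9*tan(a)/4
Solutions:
 g(a) = C1 - a^4/8 - 5*a^3/27 - 9*log(cos(a))/4


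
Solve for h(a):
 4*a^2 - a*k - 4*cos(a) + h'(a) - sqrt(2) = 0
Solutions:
 h(a) = C1 - 4*a^3/3 + a^2*k/2 + sqrt(2)*a + 4*sin(a)


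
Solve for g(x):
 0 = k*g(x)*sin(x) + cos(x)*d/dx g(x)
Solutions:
 g(x) = C1*exp(k*log(cos(x)))


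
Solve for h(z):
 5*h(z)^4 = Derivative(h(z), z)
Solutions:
 h(z) = (-1/(C1 + 15*z))^(1/3)
 h(z) = (-1/(C1 + 5*z))^(1/3)*(-3^(2/3) - 3*3^(1/6)*I)/6
 h(z) = (-1/(C1 + 5*z))^(1/3)*(-3^(2/3) + 3*3^(1/6)*I)/6


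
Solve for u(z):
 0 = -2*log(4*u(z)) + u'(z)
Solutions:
 -Integral(1/(log(_y) + 2*log(2)), (_y, u(z)))/2 = C1 - z


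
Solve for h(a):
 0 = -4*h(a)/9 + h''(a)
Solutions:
 h(a) = C1*exp(-2*a/3) + C2*exp(2*a/3)


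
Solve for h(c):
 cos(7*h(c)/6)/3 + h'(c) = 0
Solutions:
 c/3 - 3*log(sin(7*h(c)/6) - 1)/7 + 3*log(sin(7*h(c)/6) + 1)/7 = C1


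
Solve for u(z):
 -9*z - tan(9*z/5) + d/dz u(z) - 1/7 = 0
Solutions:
 u(z) = C1 + 9*z^2/2 + z/7 - 5*log(cos(9*z/5))/9


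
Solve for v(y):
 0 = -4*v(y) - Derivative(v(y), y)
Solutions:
 v(y) = C1*exp(-4*y)


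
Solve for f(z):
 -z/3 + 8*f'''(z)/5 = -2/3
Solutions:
 f(z) = C1 + C2*z + C3*z^2 + 5*z^4/576 - 5*z^3/72


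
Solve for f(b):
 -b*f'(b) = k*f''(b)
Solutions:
 f(b) = C1 + C2*sqrt(k)*erf(sqrt(2)*b*sqrt(1/k)/2)


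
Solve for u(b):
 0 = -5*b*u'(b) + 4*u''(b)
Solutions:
 u(b) = C1 + C2*erfi(sqrt(10)*b/4)


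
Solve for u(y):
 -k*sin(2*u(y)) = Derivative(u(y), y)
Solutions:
 u(y) = pi - acos((-C1 - exp(4*k*y))/(C1 - exp(4*k*y)))/2
 u(y) = acos((-C1 - exp(4*k*y))/(C1 - exp(4*k*y)))/2


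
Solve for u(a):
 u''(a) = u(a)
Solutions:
 u(a) = C1*exp(-a) + C2*exp(a)


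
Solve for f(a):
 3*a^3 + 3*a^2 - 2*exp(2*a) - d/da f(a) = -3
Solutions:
 f(a) = C1 + 3*a^4/4 + a^3 + 3*a - exp(2*a)


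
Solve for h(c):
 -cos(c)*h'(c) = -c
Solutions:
 h(c) = C1 + Integral(c/cos(c), c)


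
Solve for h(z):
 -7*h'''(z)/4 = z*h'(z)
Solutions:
 h(z) = C1 + Integral(C2*airyai(-14^(2/3)*z/7) + C3*airybi(-14^(2/3)*z/7), z)


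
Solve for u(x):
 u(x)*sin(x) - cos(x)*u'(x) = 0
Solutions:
 u(x) = C1/cos(x)


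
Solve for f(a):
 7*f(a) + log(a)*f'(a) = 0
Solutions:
 f(a) = C1*exp(-7*li(a))


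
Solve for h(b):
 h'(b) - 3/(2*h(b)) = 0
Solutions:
 h(b) = -sqrt(C1 + 3*b)
 h(b) = sqrt(C1 + 3*b)


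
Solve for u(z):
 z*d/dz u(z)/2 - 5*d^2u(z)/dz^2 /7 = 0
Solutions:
 u(z) = C1 + C2*erfi(sqrt(35)*z/10)


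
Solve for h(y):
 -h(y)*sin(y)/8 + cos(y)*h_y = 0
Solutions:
 h(y) = C1/cos(y)^(1/8)


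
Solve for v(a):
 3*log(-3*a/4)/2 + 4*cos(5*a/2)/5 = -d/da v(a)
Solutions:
 v(a) = C1 - 3*a*log(-a)/2 - 3*a*log(3)/2 + 3*a/2 + 3*a*log(2) - 8*sin(5*a/2)/25


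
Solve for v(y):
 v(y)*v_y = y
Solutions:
 v(y) = -sqrt(C1 + y^2)
 v(y) = sqrt(C1 + y^2)


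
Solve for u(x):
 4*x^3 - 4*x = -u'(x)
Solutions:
 u(x) = C1 - x^4 + 2*x^2


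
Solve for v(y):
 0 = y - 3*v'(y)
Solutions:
 v(y) = C1 + y^2/6


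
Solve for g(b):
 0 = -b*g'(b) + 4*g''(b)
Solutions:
 g(b) = C1 + C2*erfi(sqrt(2)*b/4)


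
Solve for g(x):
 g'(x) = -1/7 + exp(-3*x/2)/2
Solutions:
 g(x) = C1 - x/7 - exp(-3*x/2)/3


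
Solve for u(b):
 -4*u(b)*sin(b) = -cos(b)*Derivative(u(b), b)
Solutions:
 u(b) = C1/cos(b)^4


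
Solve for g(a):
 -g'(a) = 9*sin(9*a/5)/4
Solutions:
 g(a) = C1 + 5*cos(9*a/5)/4


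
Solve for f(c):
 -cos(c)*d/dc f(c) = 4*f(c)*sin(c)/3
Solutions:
 f(c) = C1*cos(c)^(4/3)


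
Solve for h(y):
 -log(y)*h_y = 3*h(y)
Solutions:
 h(y) = C1*exp(-3*li(y))


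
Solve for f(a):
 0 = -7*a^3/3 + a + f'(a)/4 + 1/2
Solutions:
 f(a) = C1 + 7*a^4/3 - 2*a^2 - 2*a


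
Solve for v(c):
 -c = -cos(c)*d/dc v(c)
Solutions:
 v(c) = C1 + Integral(c/cos(c), c)


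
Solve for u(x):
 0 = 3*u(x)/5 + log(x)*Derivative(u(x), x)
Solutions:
 u(x) = C1*exp(-3*li(x)/5)


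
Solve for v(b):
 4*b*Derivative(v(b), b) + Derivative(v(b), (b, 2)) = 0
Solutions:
 v(b) = C1 + C2*erf(sqrt(2)*b)


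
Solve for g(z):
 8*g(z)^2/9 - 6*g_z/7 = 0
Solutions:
 g(z) = -27/(C1 + 28*z)


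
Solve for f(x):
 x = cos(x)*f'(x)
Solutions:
 f(x) = C1 + Integral(x/cos(x), x)


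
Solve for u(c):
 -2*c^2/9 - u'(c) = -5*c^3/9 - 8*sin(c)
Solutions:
 u(c) = C1 + 5*c^4/36 - 2*c^3/27 - 8*cos(c)


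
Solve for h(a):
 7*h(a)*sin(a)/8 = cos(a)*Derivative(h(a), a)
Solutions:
 h(a) = C1/cos(a)^(7/8)


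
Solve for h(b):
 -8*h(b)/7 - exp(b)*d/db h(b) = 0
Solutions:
 h(b) = C1*exp(8*exp(-b)/7)


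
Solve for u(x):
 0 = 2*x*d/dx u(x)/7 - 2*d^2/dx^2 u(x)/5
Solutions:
 u(x) = C1 + C2*erfi(sqrt(70)*x/14)


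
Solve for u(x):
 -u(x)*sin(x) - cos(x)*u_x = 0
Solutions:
 u(x) = C1*cos(x)


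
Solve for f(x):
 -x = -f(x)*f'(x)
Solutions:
 f(x) = -sqrt(C1 + x^2)
 f(x) = sqrt(C1 + x^2)


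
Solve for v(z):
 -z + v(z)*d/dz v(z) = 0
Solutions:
 v(z) = -sqrt(C1 + z^2)
 v(z) = sqrt(C1 + z^2)


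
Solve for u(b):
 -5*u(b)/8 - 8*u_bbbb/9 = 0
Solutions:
 u(b) = (C1*sin(sqrt(3)*5^(1/4)*b/4) + C2*cos(sqrt(3)*5^(1/4)*b/4))*exp(-sqrt(3)*5^(1/4)*b/4) + (C3*sin(sqrt(3)*5^(1/4)*b/4) + C4*cos(sqrt(3)*5^(1/4)*b/4))*exp(sqrt(3)*5^(1/4)*b/4)


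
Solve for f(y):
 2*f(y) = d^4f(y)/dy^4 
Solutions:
 f(y) = C1*exp(-2^(1/4)*y) + C2*exp(2^(1/4)*y) + C3*sin(2^(1/4)*y) + C4*cos(2^(1/4)*y)


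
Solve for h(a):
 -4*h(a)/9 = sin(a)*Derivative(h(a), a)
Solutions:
 h(a) = C1*(cos(a) + 1)^(2/9)/(cos(a) - 1)^(2/9)


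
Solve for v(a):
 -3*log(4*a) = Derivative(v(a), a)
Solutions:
 v(a) = C1 - 3*a*log(a) - a*log(64) + 3*a


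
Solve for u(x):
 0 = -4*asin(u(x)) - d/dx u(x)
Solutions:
 Integral(1/asin(_y), (_y, u(x))) = C1 - 4*x


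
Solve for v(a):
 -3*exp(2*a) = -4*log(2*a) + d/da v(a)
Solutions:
 v(a) = C1 + 4*a*log(a) + 4*a*(-1 + log(2)) - 3*exp(2*a)/2


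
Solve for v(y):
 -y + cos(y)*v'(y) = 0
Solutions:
 v(y) = C1 + Integral(y/cos(y), y)


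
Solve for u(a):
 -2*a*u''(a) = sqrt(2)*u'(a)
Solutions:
 u(a) = C1 + C2*a^(1 - sqrt(2)/2)


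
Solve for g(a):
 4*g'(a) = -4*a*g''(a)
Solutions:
 g(a) = C1 + C2*log(a)


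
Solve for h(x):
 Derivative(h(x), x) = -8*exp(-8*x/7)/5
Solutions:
 h(x) = C1 + 7*exp(-8*x/7)/5


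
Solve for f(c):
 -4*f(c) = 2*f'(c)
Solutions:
 f(c) = C1*exp(-2*c)


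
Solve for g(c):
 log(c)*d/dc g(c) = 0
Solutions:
 g(c) = C1


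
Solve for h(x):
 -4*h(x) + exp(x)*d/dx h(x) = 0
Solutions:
 h(x) = C1*exp(-4*exp(-x))


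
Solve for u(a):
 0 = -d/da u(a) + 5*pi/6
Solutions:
 u(a) = C1 + 5*pi*a/6


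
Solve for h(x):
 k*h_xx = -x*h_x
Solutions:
 h(x) = C1 + C2*sqrt(k)*erf(sqrt(2)*x*sqrt(1/k)/2)


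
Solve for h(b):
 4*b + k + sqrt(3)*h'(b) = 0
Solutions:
 h(b) = C1 - 2*sqrt(3)*b^2/3 - sqrt(3)*b*k/3


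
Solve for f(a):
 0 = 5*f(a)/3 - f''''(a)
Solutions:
 f(a) = C1*exp(-3^(3/4)*5^(1/4)*a/3) + C2*exp(3^(3/4)*5^(1/4)*a/3) + C3*sin(3^(3/4)*5^(1/4)*a/3) + C4*cos(3^(3/4)*5^(1/4)*a/3)


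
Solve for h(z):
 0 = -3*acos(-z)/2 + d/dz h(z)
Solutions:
 h(z) = C1 + 3*z*acos(-z)/2 + 3*sqrt(1 - z^2)/2


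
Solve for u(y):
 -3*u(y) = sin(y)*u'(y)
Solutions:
 u(y) = C1*(cos(y) + 1)^(3/2)/(cos(y) - 1)^(3/2)


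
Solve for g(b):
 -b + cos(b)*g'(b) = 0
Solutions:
 g(b) = C1 + Integral(b/cos(b), b)


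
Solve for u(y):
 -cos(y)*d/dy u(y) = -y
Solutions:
 u(y) = C1 + Integral(y/cos(y), y)


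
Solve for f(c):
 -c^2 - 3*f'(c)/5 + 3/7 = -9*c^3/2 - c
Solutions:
 f(c) = C1 + 15*c^4/8 - 5*c^3/9 + 5*c^2/6 + 5*c/7


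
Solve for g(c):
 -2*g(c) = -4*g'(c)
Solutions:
 g(c) = C1*exp(c/2)


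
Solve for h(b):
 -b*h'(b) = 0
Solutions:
 h(b) = C1


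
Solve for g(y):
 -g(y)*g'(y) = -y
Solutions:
 g(y) = -sqrt(C1 + y^2)
 g(y) = sqrt(C1 + y^2)


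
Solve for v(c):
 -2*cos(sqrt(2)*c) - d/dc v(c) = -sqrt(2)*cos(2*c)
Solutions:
 v(c) = C1 + sqrt(2)*sin(2*c)/2 - sqrt(2)*sin(sqrt(2)*c)


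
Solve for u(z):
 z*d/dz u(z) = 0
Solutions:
 u(z) = C1


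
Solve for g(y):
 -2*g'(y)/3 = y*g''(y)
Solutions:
 g(y) = C1 + C2*y^(1/3)


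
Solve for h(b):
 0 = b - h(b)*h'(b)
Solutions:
 h(b) = -sqrt(C1 + b^2)
 h(b) = sqrt(C1 + b^2)


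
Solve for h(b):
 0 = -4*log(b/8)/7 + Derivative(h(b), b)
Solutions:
 h(b) = C1 + 4*b*log(b)/7 - 12*b*log(2)/7 - 4*b/7


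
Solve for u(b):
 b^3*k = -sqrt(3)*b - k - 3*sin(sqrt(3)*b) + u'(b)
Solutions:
 u(b) = C1 + b^4*k/4 + sqrt(3)*b^2/2 + b*k - sqrt(3)*cos(sqrt(3)*b)


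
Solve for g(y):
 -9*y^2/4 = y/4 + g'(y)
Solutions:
 g(y) = C1 - 3*y^3/4 - y^2/8


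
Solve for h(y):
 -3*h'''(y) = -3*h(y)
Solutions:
 h(y) = C3*exp(y) + (C1*sin(sqrt(3)*y/2) + C2*cos(sqrt(3)*y/2))*exp(-y/2)


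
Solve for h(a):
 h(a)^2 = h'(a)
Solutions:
 h(a) = -1/(C1 + a)


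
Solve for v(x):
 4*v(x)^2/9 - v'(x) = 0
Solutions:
 v(x) = -9/(C1 + 4*x)


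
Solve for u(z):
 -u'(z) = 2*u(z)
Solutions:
 u(z) = C1*exp(-2*z)


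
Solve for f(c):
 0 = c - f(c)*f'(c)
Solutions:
 f(c) = -sqrt(C1 + c^2)
 f(c) = sqrt(C1 + c^2)


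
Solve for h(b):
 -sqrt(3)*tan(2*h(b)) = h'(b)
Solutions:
 h(b) = -asin(C1*exp(-2*sqrt(3)*b))/2 + pi/2
 h(b) = asin(C1*exp(-2*sqrt(3)*b))/2


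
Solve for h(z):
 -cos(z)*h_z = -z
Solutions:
 h(z) = C1 + Integral(z/cos(z), z)


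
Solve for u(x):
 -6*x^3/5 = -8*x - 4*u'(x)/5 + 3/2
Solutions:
 u(x) = C1 + 3*x^4/8 - 5*x^2 + 15*x/8


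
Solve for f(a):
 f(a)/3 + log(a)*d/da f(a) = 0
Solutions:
 f(a) = C1*exp(-li(a)/3)


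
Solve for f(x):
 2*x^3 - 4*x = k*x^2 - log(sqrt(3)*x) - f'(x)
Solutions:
 f(x) = C1 + k*x^3/3 - x^4/2 + 2*x^2 - x*log(x) - x*log(3)/2 + x


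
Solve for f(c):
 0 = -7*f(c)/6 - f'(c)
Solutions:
 f(c) = C1*exp(-7*c/6)


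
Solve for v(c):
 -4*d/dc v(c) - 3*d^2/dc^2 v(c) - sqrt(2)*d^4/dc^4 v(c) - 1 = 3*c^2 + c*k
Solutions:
 v(c) = C1 + C2*exp(c*(-sqrt(2)/(sqrt(2) + sqrt(sqrt(2) + 8)/2)^(1/3) + 2*(sqrt(2) + sqrt(sqrt(2) + 8)/2)^(1/3))/4)*sin(c*(9*sqrt(6)/(27*sqrt(2) + 27*sqrt(sqrt(2) + 8)/2)^(1/3) + 2*sqrt(3)*(27*sqrt(2) + 27*sqrt(sqrt(2) + 8)/2)^(1/3))/12) + C3*exp(c*(-sqrt(2)/(sqrt(2) + sqrt(sqrt(2) + 8)/2)^(1/3) + 2*(sqrt(2) + sqrt(sqrt(2) + 8)/2)^(1/3))/4)*cos(c*(9*sqrt(6)/(27*sqrt(2) + 27*sqrt(sqrt(2) + 8)/2)^(1/3) + 2*sqrt(3)*(27*sqrt(2) + 27*sqrt(sqrt(2) + 8)/2)^(1/3))/12) + C4*exp(c*(-(sqrt(2) + sqrt(sqrt(2) + 8)/2)^(1/3) + sqrt(2)/(2*(sqrt(2) + sqrt(sqrt(2) + 8)/2)^(1/3)))) - c^3/4 - c^2*k/8 + 9*c^2/16 + 3*c*k/16 - 35*c/32


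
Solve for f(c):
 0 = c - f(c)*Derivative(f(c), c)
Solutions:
 f(c) = -sqrt(C1 + c^2)
 f(c) = sqrt(C1 + c^2)


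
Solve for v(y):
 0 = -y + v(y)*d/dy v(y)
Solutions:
 v(y) = -sqrt(C1 + y^2)
 v(y) = sqrt(C1 + y^2)


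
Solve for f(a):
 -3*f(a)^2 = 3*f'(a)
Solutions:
 f(a) = 1/(C1 + a)


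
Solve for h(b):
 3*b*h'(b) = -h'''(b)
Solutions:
 h(b) = C1 + Integral(C2*airyai(-3^(1/3)*b) + C3*airybi(-3^(1/3)*b), b)


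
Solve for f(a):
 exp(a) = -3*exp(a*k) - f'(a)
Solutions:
 f(a) = C1 - exp(a) - 3*exp(a*k)/k


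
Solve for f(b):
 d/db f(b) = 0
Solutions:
 f(b) = C1


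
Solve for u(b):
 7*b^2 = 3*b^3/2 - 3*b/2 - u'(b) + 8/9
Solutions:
 u(b) = C1 + 3*b^4/8 - 7*b^3/3 - 3*b^2/4 + 8*b/9


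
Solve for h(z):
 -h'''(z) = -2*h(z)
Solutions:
 h(z) = C3*exp(2^(1/3)*z) + (C1*sin(2^(1/3)*sqrt(3)*z/2) + C2*cos(2^(1/3)*sqrt(3)*z/2))*exp(-2^(1/3)*z/2)


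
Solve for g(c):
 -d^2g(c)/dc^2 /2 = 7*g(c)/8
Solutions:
 g(c) = C1*sin(sqrt(7)*c/2) + C2*cos(sqrt(7)*c/2)


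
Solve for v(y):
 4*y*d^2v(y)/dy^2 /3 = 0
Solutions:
 v(y) = C1 + C2*y


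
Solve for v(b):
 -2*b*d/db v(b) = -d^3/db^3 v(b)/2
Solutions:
 v(b) = C1 + Integral(C2*airyai(2^(2/3)*b) + C3*airybi(2^(2/3)*b), b)


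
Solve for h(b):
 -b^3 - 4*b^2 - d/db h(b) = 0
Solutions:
 h(b) = C1 - b^4/4 - 4*b^3/3


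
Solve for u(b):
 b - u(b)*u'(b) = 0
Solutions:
 u(b) = -sqrt(C1 + b^2)
 u(b) = sqrt(C1 + b^2)


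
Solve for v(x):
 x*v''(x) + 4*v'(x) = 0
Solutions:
 v(x) = C1 + C2/x^3


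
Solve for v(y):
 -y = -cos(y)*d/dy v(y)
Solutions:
 v(y) = C1 + Integral(y/cos(y), y)


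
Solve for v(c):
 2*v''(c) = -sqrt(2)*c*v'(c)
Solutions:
 v(c) = C1 + C2*erf(2^(1/4)*c/2)


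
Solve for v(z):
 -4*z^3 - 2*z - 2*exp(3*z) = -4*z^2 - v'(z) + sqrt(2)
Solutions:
 v(z) = C1 + z^4 - 4*z^3/3 + z^2 + sqrt(2)*z + 2*exp(3*z)/3


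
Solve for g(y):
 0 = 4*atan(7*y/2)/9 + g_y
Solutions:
 g(y) = C1 - 4*y*atan(7*y/2)/9 + 4*log(49*y^2 + 4)/63


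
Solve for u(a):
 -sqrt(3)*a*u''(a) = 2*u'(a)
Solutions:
 u(a) = C1 + C2*a^(1 - 2*sqrt(3)/3)


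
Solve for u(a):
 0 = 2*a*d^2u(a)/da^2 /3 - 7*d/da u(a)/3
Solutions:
 u(a) = C1 + C2*a^(9/2)


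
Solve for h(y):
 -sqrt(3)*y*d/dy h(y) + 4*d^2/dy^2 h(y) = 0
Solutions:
 h(y) = C1 + C2*erfi(sqrt(2)*3^(1/4)*y/4)


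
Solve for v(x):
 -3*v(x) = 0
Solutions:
 v(x) = 0


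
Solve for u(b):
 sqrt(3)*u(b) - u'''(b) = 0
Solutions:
 u(b) = C3*exp(3^(1/6)*b) + (C1*sin(3^(2/3)*b/2) + C2*cos(3^(2/3)*b/2))*exp(-3^(1/6)*b/2)


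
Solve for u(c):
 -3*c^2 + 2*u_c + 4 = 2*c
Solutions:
 u(c) = C1 + c^3/2 + c^2/2 - 2*c


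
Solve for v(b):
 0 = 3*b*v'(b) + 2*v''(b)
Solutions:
 v(b) = C1 + C2*erf(sqrt(3)*b/2)


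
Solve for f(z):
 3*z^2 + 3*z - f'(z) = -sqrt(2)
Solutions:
 f(z) = C1 + z^3 + 3*z^2/2 + sqrt(2)*z


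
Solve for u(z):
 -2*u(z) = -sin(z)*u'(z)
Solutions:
 u(z) = C1*(cos(z) - 1)/(cos(z) + 1)


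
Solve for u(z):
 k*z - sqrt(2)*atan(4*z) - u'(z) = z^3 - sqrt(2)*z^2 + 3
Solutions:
 u(z) = C1 + k*z^2/2 - z^4/4 + sqrt(2)*z^3/3 - 3*z - sqrt(2)*(z*atan(4*z) - log(16*z^2 + 1)/8)


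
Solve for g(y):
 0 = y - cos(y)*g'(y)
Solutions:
 g(y) = C1 + Integral(y/cos(y), y)


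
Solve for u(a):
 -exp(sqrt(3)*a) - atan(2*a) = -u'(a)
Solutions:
 u(a) = C1 + a*atan(2*a) + sqrt(3)*exp(sqrt(3)*a)/3 - log(4*a^2 + 1)/4


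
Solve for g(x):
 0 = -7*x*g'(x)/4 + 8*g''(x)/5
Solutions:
 g(x) = C1 + C2*erfi(sqrt(35)*x/8)


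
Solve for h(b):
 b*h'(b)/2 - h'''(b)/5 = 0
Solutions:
 h(b) = C1 + Integral(C2*airyai(2^(2/3)*5^(1/3)*b/2) + C3*airybi(2^(2/3)*5^(1/3)*b/2), b)


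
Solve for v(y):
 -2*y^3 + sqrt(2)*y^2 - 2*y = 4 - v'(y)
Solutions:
 v(y) = C1 + y^4/2 - sqrt(2)*y^3/3 + y^2 + 4*y


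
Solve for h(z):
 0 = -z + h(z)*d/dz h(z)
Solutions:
 h(z) = -sqrt(C1 + z^2)
 h(z) = sqrt(C1 + z^2)


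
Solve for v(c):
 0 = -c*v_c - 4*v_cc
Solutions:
 v(c) = C1 + C2*erf(sqrt(2)*c/4)


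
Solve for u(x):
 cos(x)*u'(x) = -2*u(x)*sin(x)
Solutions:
 u(x) = C1*cos(x)^2


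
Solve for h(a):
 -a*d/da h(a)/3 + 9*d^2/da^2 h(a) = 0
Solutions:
 h(a) = C1 + C2*erfi(sqrt(6)*a/18)


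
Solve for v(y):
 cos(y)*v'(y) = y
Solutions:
 v(y) = C1 + Integral(y/cos(y), y)


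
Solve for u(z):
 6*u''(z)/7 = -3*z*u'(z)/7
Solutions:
 u(z) = C1 + C2*erf(z/2)


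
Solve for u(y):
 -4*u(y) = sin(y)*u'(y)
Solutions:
 u(y) = C1*(cos(y)^2 + 2*cos(y) + 1)/(cos(y)^2 - 2*cos(y) + 1)


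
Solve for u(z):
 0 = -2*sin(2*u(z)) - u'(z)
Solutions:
 u(z) = pi - acos((-C1 - exp(8*z))/(C1 - exp(8*z)))/2
 u(z) = acos((-C1 - exp(8*z))/(C1 - exp(8*z)))/2


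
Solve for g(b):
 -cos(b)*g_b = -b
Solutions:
 g(b) = C1 + Integral(b/cos(b), b)


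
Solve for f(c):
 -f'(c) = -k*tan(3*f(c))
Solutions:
 f(c) = -asin(C1*exp(3*c*k))/3 + pi/3
 f(c) = asin(C1*exp(3*c*k))/3
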